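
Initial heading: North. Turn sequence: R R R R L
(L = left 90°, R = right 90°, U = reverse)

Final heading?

Start: North
  R (right (90° clockwise)) -> East
  R (right (90° clockwise)) -> South
  R (right (90° clockwise)) -> West
  R (right (90° clockwise)) -> North
  L (left (90° counter-clockwise)) -> West
Final: West

Answer: Final heading: West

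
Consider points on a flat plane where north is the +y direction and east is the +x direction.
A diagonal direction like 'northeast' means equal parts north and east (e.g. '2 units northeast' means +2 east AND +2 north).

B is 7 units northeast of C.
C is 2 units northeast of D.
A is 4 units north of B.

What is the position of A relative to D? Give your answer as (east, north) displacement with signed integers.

Answer: A is at (east=9, north=13) relative to D.

Derivation:
Place D at the origin (east=0, north=0).
  C is 2 units northeast of D: delta (east=+2, north=+2); C at (east=2, north=2).
  B is 7 units northeast of C: delta (east=+7, north=+7); B at (east=9, north=9).
  A is 4 units north of B: delta (east=+0, north=+4); A at (east=9, north=13).
Therefore A relative to D: (east=9, north=13).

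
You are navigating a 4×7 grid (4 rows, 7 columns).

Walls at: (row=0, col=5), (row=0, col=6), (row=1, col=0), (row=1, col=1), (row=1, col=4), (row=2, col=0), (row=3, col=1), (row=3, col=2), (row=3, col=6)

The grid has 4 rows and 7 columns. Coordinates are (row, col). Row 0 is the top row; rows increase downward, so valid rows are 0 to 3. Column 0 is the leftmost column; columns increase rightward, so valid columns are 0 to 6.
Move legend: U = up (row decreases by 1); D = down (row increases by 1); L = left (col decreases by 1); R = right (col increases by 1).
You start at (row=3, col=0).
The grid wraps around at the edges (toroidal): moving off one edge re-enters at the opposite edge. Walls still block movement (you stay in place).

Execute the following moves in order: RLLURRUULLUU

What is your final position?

Start: (row=3, col=0)
  R (right): blocked, stay at (row=3, col=0)
  L (left): blocked, stay at (row=3, col=0)
  L (left): blocked, stay at (row=3, col=0)
  U (up): blocked, stay at (row=3, col=0)
  R (right): blocked, stay at (row=3, col=0)
  R (right): blocked, stay at (row=3, col=0)
  U (up): blocked, stay at (row=3, col=0)
  U (up): blocked, stay at (row=3, col=0)
  L (left): blocked, stay at (row=3, col=0)
  L (left): blocked, stay at (row=3, col=0)
  U (up): blocked, stay at (row=3, col=0)
  U (up): blocked, stay at (row=3, col=0)
Final: (row=3, col=0)

Answer: Final position: (row=3, col=0)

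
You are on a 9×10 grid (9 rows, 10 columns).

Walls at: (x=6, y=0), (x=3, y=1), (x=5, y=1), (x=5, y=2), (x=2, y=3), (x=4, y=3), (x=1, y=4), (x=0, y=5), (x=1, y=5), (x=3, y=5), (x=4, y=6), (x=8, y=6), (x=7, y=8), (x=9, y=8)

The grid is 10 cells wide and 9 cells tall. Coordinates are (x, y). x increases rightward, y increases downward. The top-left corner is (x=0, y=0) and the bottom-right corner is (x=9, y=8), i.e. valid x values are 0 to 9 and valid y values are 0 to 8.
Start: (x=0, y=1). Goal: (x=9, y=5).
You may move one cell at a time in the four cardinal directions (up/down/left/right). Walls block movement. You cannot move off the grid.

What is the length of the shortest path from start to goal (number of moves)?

BFS from (x=0, y=1) until reaching (x=9, y=5):
  Distance 0: (x=0, y=1)
  Distance 1: (x=0, y=0), (x=1, y=1), (x=0, y=2)
  Distance 2: (x=1, y=0), (x=2, y=1), (x=1, y=2), (x=0, y=3)
  Distance 3: (x=2, y=0), (x=2, y=2), (x=1, y=3), (x=0, y=4)
  Distance 4: (x=3, y=0), (x=3, y=2)
  Distance 5: (x=4, y=0), (x=4, y=2), (x=3, y=3)
  Distance 6: (x=5, y=0), (x=4, y=1), (x=3, y=4)
  Distance 7: (x=2, y=4), (x=4, y=4)
  Distance 8: (x=5, y=4), (x=2, y=5), (x=4, y=5)
  Distance 9: (x=5, y=3), (x=6, y=4), (x=5, y=5), (x=2, y=6)
  Distance 10: (x=6, y=3), (x=7, y=4), (x=6, y=5), (x=1, y=6), (x=3, y=6), (x=5, y=6), (x=2, y=7)
  Distance 11: (x=6, y=2), (x=7, y=3), (x=8, y=4), (x=7, y=5), (x=0, y=6), (x=6, y=6), (x=1, y=7), (x=3, y=7), (x=5, y=7), (x=2, y=8)
  Distance 12: (x=6, y=1), (x=7, y=2), (x=8, y=3), (x=9, y=4), (x=8, y=5), (x=7, y=6), (x=0, y=7), (x=4, y=7), (x=6, y=7), (x=1, y=8), (x=3, y=8), (x=5, y=8)
  Distance 13: (x=7, y=1), (x=8, y=2), (x=9, y=3), (x=9, y=5), (x=7, y=7), (x=0, y=8), (x=4, y=8), (x=6, y=8)  <- goal reached here
One shortest path (13 moves): (x=0, y=1) -> (x=1, y=1) -> (x=2, y=1) -> (x=2, y=2) -> (x=3, y=2) -> (x=3, y=3) -> (x=3, y=4) -> (x=4, y=4) -> (x=5, y=4) -> (x=6, y=4) -> (x=7, y=4) -> (x=8, y=4) -> (x=9, y=4) -> (x=9, y=5)

Answer: Shortest path length: 13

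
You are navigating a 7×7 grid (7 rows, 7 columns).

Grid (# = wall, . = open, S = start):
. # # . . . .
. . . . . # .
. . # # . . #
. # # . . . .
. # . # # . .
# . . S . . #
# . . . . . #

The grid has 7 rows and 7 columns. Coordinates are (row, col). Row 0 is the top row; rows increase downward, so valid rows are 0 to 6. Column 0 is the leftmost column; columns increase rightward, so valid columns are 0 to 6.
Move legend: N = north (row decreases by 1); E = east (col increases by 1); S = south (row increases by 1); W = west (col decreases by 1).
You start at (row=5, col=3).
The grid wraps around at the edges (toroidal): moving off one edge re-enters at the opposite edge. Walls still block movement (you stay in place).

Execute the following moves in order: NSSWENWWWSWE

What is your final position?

Start: (row=5, col=3)
  N (north): blocked, stay at (row=5, col=3)
  S (south): (row=5, col=3) -> (row=6, col=3)
  S (south): (row=6, col=3) -> (row=0, col=3)
  W (west): blocked, stay at (row=0, col=3)
  E (east): (row=0, col=3) -> (row=0, col=4)
  N (north): (row=0, col=4) -> (row=6, col=4)
  W (west): (row=6, col=4) -> (row=6, col=3)
  W (west): (row=6, col=3) -> (row=6, col=2)
  W (west): (row=6, col=2) -> (row=6, col=1)
  S (south): blocked, stay at (row=6, col=1)
  W (west): blocked, stay at (row=6, col=1)
  E (east): (row=6, col=1) -> (row=6, col=2)
Final: (row=6, col=2)

Answer: Final position: (row=6, col=2)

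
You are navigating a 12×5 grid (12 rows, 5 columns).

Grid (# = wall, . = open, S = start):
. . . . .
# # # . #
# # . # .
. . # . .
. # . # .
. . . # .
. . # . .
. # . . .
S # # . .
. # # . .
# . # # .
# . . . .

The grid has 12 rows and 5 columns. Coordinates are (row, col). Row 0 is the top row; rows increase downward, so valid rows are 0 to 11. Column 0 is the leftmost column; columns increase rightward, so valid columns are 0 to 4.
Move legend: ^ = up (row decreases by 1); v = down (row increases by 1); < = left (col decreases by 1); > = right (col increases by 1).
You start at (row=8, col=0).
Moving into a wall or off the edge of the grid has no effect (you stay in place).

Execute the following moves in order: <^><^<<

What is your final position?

Start: (row=8, col=0)
  < (left): blocked, stay at (row=8, col=0)
  ^ (up): (row=8, col=0) -> (row=7, col=0)
  > (right): blocked, stay at (row=7, col=0)
  < (left): blocked, stay at (row=7, col=0)
  ^ (up): (row=7, col=0) -> (row=6, col=0)
  < (left): blocked, stay at (row=6, col=0)
  < (left): blocked, stay at (row=6, col=0)
Final: (row=6, col=0)

Answer: Final position: (row=6, col=0)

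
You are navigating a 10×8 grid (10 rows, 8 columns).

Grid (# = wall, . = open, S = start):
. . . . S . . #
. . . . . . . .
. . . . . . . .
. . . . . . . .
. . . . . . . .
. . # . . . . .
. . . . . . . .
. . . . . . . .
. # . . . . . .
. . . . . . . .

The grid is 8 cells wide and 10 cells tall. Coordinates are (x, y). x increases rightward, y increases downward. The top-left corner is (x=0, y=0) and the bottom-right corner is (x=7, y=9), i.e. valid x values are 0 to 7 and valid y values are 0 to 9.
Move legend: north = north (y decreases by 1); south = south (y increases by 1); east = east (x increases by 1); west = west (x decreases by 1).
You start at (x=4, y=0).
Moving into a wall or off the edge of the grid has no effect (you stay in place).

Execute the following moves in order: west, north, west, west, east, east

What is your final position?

Start: (x=4, y=0)
  west (west): (x=4, y=0) -> (x=3, y=0)
  north (north): blocked, stay at (x=3, y=0)
  west (west): (x=3, y=0) -> (x=2, y=0)
  west (west): (x=2, y=0) -> (x=1, y=0)
  east (east): (x=1, y=0) -> (x=2, y=0)
  east (east): (x=2, y=0) -> (x=3, y=0)
Final: (x=3, y=0)

Answer: Final position: (x=3, y=0)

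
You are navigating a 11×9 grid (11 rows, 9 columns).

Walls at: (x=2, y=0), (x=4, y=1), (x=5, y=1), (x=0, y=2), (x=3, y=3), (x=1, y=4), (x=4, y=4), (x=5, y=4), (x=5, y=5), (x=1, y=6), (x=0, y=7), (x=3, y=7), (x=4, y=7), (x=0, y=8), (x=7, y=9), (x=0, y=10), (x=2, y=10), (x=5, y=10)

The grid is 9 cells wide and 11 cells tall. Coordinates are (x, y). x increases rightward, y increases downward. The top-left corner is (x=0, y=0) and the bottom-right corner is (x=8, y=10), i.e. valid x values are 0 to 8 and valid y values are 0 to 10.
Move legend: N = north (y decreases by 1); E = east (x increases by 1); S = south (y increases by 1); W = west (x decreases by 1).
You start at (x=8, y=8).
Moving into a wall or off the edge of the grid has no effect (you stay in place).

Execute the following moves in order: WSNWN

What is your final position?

Answer: Final position: (x=6, y=6)

Derivation:
Start: (x=8, y=8)
  W (west): (x=8, y=8) -> (x=7, y=8)
  S (south): blocked, stay at (x=7, y=8)
  N (north): (x=7, y=8) -> (x=7, y=7)
  W (west): (x=7, y=7) -> (x=6, y=7)
  N (north): (x=6, y=7) -> (x=6, y=6)
Final: (x=6, y=6)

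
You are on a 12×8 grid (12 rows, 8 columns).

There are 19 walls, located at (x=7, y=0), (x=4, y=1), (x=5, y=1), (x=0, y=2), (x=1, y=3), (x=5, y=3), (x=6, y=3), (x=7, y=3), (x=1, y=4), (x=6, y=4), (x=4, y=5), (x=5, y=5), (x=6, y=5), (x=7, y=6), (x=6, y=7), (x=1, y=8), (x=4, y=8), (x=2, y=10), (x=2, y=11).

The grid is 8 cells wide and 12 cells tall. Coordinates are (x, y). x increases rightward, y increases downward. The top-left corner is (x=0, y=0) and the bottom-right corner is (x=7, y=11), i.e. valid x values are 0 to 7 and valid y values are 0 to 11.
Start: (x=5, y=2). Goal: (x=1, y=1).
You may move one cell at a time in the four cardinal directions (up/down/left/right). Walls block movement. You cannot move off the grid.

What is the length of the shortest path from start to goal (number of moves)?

Answer: Shortest path length: 5

Derivation:
BFS from (x=5, y=2) until reaching (x=1, y=1):
  Distance 0: (x=5, y=2)
  Distance 1: (x=4, y=2), (x=6, y=2)
  Distance 2: (x=6, y=1), (x=3, y=2), (x=7, y=2), (x=4, y=3)
  Distance 3: (x=6, y=0), (x=3, y=1), (x=7, y=1), (x=2, y=2), (x=3, y=3), (x=4, y=4)
  Distance 4: (x=3, y=0), (x=5, y=0), (x=2, y=1), (x=1, y=2), (x=2, y=3), (x=3, y=4), (x=5, y=4)
  Distance 5: (x=2, y=0), (x=4, y=0), (x=1, y=1), (x=2, y=4), (x=3, y=5)  <- goal reached here
One shortest path (5 moves): (x=5, y=2) -> (x=4, y=2) -> (x=3, y=2) -> (x=2, y=2) -> (x=1, y=2) -> (x=1, y=1)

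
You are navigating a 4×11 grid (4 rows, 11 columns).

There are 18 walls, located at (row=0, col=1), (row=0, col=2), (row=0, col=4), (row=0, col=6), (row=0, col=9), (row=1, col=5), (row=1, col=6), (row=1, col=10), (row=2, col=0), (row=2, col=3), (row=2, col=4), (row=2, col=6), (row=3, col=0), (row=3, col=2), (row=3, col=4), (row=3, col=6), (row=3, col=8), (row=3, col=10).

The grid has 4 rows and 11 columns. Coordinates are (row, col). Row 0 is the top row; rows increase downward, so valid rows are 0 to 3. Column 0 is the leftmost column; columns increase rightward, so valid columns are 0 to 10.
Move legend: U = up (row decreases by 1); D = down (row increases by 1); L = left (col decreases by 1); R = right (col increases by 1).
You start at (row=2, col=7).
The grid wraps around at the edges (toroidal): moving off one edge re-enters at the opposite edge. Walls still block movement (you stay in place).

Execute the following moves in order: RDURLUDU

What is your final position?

Start: (row=2, col=7)
  R (right): (row=2, col=7) -> (row=2, col=8)
  D (down): blocked, stay at (row=2, col=8)
  U (up): (row=2, col=8) -> (row=1, col=8)
  R (right): (row=1, col=8) -> (row=1, col=9)
  L (left): (row=1, col=9) -> (row=1, col=8)
  U (up): (row=1, col=8) -> (row=0, col=8)
  D (down): (row=0, col=8) -> (row=1, col=8)
  U (up): (row=1, col=8) -> (row=0, col=8)
Final: (row=0, col=8)

Answer: Final position: (row=0, col=8)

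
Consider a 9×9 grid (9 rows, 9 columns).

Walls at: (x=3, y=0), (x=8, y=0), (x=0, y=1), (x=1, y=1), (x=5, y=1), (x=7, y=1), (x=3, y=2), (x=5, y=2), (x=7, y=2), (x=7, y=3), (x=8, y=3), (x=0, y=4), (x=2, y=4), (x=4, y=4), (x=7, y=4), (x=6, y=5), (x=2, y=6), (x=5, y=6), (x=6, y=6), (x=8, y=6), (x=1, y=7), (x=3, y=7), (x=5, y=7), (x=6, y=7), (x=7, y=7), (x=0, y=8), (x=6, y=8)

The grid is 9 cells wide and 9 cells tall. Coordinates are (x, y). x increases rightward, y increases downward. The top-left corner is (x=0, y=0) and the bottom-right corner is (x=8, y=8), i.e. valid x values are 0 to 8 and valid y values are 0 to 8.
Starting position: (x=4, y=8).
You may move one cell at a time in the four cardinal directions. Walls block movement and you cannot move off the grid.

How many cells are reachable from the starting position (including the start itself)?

BFS flood-fill from (x=4, y=8):
  Distance 0: (x=4, y=8)
  Distance 1: (x=4, y=7), (x=3, y=8), (x=5, y=8)
  Distance 2: (x=4, y=6), (x=2, y=8)
  Distance 3: (x=4, y=5), (x=3, y=6), (x=2, y=7), (x=1, y=8)
  Distance 4: (x=3, y=5), (x=5, y=5)
  Distance 5: (x=3, y=4), (x=5, y=4), (x=2, y=5)
  Distance 6: (x=3, y=3), (x=5, y=3), (x=6, y=4), (x=1, y=5)
  Distance 7: (x=2, y=3), (x=4, y=3), (x=6, y=3), (x=1, y=4), (x=0, y=5), (x=1, y=6)
  Distance 8: (x=2, y=2), (x=4, y=2), (x=6, y=2), (x=1, y=3), (x=0, y=6)
  Distance 9: (x=2, y=1), (x=4, y=1), (x=6, y=1), (x=1, y=2), (x=0, y=3), (x=0, y=7)
  Distance 10: (x=2, y=0), (x=4, y=0), (x=6, y=0), (x=3, y=1), (x=0, y=2)
  Distance 11: (x=1, y=0), (x=5, y=0), (x=7, y=0)
  Distance 12: (x=0, y=0)
Total reachable: 45 (grid has 54 open cells total)

Answer: Reachable cells: 45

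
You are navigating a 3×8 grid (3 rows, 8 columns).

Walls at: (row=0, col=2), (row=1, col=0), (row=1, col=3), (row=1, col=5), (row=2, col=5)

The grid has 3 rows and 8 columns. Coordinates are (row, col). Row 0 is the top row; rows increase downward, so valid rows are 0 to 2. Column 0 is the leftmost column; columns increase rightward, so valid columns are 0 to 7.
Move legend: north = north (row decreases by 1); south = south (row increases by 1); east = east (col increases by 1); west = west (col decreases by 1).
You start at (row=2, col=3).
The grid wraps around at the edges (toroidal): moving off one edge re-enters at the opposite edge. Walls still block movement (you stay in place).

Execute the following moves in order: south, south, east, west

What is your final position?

Answer: Final position: (row=0, col=3)

Derivation:
Start: (row=2, col=3)
  south (south): (row=2, col=3) -> (row=0, col=3)
  south (south): blocked, stay at (row=0, col=3)
  east (east): (row=0, col=3) -> (row=0, col=4)
  west (west): (row=0, col=4) -> (row=0, col=3)
Final: (row=0, col=3)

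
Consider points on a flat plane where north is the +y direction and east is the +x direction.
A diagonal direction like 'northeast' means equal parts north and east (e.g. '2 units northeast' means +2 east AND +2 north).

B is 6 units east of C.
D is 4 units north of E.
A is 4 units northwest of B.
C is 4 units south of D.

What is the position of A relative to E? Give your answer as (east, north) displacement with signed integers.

Answer: A is at (east=2, north=4) relative to E.

Derivation:
Place E at the origin (east=0, north=0).
  D is 4 units north of E: delta (east=+0, north=+4); D at (east=0, north=4).
  C is 4 units south of D: delta (east=+0, north=-4); C at (east=0, north=0).
  B is 6 units east of C: delta (east=+6, north=+0); B at (east=6, north=0).
  A is 4 units northwest of B: delta (east=-4, north=+4); A at (east=2, north=4).
Therefore A relative to E: (east=2, north=4).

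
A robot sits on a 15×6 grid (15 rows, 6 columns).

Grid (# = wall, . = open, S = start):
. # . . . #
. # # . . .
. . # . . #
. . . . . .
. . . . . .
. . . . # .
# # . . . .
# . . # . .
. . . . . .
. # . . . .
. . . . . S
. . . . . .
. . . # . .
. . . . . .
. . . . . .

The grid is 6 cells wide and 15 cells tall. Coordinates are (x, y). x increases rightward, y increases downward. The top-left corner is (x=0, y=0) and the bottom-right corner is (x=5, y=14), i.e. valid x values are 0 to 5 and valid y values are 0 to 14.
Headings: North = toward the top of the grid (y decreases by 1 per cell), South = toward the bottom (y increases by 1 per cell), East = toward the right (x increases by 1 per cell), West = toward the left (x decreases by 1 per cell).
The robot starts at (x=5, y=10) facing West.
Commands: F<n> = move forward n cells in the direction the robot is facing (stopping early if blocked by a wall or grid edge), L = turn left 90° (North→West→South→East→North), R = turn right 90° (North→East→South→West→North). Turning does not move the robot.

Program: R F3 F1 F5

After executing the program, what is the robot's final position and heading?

Start: (x=5, y=10), facing West
  R: turn right, now facing North
  F3: move forward 3, now at (x=5, y=7)
  F1: move forward 1, now at (x=5, y=6)
  F5: move forward 3/5 (blocked), now at (x=5, y=3)
Final: (x=5, y=3), facing North

Answer: Final position: (x=5, y=3), facing North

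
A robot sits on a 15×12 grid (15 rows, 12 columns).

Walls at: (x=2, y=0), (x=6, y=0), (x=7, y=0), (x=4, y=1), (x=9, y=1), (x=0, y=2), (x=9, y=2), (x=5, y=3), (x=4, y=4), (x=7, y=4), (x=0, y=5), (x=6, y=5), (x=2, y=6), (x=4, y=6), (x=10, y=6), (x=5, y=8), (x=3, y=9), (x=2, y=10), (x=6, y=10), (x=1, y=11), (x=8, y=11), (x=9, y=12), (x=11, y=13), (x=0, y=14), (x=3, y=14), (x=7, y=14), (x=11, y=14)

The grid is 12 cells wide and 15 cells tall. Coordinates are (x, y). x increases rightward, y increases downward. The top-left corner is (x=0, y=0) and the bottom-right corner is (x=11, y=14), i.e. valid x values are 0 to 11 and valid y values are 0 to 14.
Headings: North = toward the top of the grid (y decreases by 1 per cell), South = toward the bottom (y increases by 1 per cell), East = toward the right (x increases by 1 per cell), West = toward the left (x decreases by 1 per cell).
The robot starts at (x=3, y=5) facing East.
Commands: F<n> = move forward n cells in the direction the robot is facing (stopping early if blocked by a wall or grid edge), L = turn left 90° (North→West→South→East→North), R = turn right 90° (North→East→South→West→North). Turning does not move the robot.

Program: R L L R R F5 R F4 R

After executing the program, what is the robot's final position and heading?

Answer: Final position: (x=0, y=8), facing North

Derivation:
Start: (x=3, y=5), facing East
  R: turn right, now facing South
  L: turn left, now facing East
  L: turn left, now facing North
  R: turn right, now facing East
  R: turn right, now facing South
  F5: move forward 3/5 (blocked), now at (x=3, y=8)
  R: turn right, now facing West
  F4: move forward 3/4 (blocked), now at (x=0, y=8)
  R: turn right, now facing North
Final: (x=0, y=8), facing North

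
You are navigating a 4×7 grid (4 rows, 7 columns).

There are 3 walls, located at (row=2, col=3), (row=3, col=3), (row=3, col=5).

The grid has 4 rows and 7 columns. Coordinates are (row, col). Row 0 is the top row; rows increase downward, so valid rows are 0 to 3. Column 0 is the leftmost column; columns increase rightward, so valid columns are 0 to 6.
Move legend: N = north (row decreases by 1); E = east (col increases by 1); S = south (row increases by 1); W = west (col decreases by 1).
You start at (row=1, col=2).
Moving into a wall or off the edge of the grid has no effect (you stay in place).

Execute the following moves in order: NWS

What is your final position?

Start: (row=1, col=2)
  N (north): (row=1, col=2) -> (row=0, col=2)
  W (west): (row=0, col=2) -> (row=0, col=1)
  S (south): (row=0, col=1) -> (row=1, col=1)
Final: (row=1, col=1)

Answer: Final position: (row=1, col=1)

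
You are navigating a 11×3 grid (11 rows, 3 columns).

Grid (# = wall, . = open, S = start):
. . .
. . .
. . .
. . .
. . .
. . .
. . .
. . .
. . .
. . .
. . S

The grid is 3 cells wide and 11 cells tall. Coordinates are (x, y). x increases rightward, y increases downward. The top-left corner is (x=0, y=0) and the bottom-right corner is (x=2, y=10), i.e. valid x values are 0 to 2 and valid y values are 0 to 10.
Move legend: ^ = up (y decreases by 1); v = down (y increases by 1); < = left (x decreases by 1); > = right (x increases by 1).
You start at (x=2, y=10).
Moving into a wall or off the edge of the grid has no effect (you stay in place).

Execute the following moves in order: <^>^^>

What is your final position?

Start: (x=2, y=10)
  < (left): (x=2, y=10) -> (x=1, y=10)
  ^ (up): (x=1, y=10) -> (x=1, y=9)
  > (right): (x=1, y=9) -> (x=2, y=9)
  ^ (up): (x=2, y=9) -> (x=2, y=8)
  ^ (up): (x=2, y=8) -> (x=2, y=7)
  > (right): blocked, stay at (x=2, y=7)
Final: (x=2, y=7)

Answer: Final position: (x=2, y=7)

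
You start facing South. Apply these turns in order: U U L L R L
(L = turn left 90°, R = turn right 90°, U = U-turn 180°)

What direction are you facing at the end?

Answer: Final heading: North

Derivation:
Start: South
  U (U-turn (180°)) -> North
  U (U-turn (180°)) -> South
  L (left (90° counter-clockwise)) -> East
  L (left (90° counter-clockwise)) -> North
  R (right (90° clockwise)) -> East
  L (left (90° counter-clockwise)) -> North
Final: North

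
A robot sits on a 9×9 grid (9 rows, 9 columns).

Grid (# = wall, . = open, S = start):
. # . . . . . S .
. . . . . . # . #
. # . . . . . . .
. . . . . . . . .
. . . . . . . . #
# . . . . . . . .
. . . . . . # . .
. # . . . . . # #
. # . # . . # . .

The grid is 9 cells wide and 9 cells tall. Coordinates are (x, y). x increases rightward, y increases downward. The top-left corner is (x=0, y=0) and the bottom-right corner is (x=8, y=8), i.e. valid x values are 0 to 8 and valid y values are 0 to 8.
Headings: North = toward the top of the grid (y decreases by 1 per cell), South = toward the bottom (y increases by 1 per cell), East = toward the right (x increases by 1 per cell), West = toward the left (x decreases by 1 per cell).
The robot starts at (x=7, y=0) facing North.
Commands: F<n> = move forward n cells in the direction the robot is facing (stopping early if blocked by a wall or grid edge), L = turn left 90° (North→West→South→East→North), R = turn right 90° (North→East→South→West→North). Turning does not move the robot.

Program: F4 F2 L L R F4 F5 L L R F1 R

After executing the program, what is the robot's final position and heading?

Answer: Final position: (x=2, y=1), facing West

Derivation:
Start: (x=7, y=0), facing North
  F4: move forward 0/4 (blocked), now at (x=7, y=0)
  F2: move forward 0/2 (blocked), now at (x=7, y=0)
  L: turn left, now facing West
  L: turn left, now facing South
  R: turn right, now facing West
  F4: move forward 4, now at (x=3, y=0)
  F5: move forward 1/5 (blocked), now at (x=2, y=0)
  L: turn left, now facing South
  L: turn left, now facing East
  R: turn right, now facing South
  F1: move forward 1, now at (x=2, y=1)
  R: turn right, now facing West
Final: (x=2, y=1), facing West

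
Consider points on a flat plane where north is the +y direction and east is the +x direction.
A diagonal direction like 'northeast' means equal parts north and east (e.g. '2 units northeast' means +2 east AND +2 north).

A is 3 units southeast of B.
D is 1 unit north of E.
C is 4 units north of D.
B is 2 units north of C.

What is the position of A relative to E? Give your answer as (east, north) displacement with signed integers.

Place E at the origin (east=0, north=0).
  D is 1 unit north of E: delta (east=+0, north=+1); D at (east=0, north=1).
  C is 4 units north of D: delta (east=+0, north=+4); C at (east=0, north=5).
  B is 2 units north of C: delta (east=+0, north=+2); B at (east=0, north=7).
  A is 3 units southeast of B: delta (east=+3, north=-3); A at (east=3, north=4).
Therefore A relative to E: (east=3, north=4).

Answer: A is at (east=3, north=4) relative to E.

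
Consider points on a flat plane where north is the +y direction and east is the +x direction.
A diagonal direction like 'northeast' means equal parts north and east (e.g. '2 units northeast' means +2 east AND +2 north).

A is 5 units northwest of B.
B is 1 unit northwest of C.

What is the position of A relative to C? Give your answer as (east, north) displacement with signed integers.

Answer: A is at (east=-6, north=6) relative to C.

Derivation:
Place C at the origin (east=0, north=0).
  B is 1 unit northwest of C: delta (east=-1, north=+1); B at (east=-1, north=1).
  A is 5 units northwest of B: delta (east=-5, north=+5); A at (east=-6, north=6).
Therefore A relative to C: (east=-6, north=6).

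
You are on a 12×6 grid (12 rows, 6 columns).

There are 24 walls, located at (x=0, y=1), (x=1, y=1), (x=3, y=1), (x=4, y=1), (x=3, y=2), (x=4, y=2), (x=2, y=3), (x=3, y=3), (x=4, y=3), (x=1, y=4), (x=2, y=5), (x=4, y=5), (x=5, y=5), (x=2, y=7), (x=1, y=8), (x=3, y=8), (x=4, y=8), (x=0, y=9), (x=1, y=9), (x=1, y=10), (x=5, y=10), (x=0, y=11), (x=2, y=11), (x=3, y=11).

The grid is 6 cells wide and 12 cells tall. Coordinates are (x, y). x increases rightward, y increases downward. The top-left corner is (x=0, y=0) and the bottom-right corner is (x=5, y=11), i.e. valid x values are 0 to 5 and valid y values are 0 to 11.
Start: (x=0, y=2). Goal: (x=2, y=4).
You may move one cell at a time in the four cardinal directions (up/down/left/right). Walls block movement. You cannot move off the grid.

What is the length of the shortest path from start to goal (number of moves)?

Answer: Shortest path length: 10

Derivation:
BFS from (x=0, y=2) until reaching (x=2, y=4):
  Distance 0: (x=0, y=2)
  Distance 1: (x=1, y=2), (x=0, y=3)
  Distance 2: (x=2, y=2), (x=1, y=3), (x=0, y=4)
  Distance 3: (x=2, y=1), (x=0, y=5)
  Distance 4: (x=2, y=0), (x=1, y=5), (x=0, y=6)
  Distance 5: (x=1, y=0), (x=3, y=0), (x=1, y=6), (x=0, y=7)
  Distance 6: (x=0, y=0), (x=4, y=0), (x=2, y=6), (x=1, y=7), (x=0, y=8)
  Distance 7: (x=5, y=0), (x=3, y=6)
  Distance 8: (x=5, y=1), (x=3, y=5), (x=4, y=6), (x=3, y=7)
  Distance 9: (x=5, y=2), (x=3, y=4), (x=5, y=6), (x=4, y=7)
  Distance 10: (x=5, y=3), (x=2, y=4), (x=4, y=4), (x=5, y=7)  <- goal reached here
One shortest path (10 moves): (x=0, y=2) -> (x=0, y=3) -> (x=0, y=4) -> (x=0, y=5) -> (x=1, y=5) -> (x=1, y=6) -> (x=2, y=6) -> (x=3, y=6) -> (x=3, y=5) -> (x=3, y=4) -> (x=2, y=4)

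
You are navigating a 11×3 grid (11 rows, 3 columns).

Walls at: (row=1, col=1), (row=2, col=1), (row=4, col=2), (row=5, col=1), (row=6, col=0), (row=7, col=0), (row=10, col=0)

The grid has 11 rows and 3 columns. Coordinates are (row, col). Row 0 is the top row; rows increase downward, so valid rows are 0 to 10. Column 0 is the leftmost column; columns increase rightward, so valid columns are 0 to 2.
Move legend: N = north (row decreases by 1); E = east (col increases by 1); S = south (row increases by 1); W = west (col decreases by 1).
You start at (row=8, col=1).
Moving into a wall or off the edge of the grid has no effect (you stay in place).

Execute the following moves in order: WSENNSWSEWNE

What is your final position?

Start: (row=8, col=1)
  W (west): (row=8, col=1) -> (row=8, col=0)
  S (south): (row=8, col=0) -> (row=9, col=0)
  E (east): (row=9, col=0) -> (row=9, col=1)
  N (north): (row=9, col=1) -> (row=8, col=1)
  N (north): (row=8, col=1) -> (row=7, col=1)
  S (south): (row=7, col=1) -> (row=8, col=1)
  W (west): (row=8, col=1) -> (row=8, col=0)
  S (south): (row=8, col=0) -> (row=9, col=0)
  E (east): (row=9, col=0) -> (row=9, col=1)
  W (west): (row=9, col=1) -> (row=9, col=0)
  N (north): (row=9, col=0) -> (row=8, col=0)
  E (east): (row=8, col=0) -> (row=8, col=1)
Final: (row=8, col=1)

Answer: Final position: (row=8, col=1)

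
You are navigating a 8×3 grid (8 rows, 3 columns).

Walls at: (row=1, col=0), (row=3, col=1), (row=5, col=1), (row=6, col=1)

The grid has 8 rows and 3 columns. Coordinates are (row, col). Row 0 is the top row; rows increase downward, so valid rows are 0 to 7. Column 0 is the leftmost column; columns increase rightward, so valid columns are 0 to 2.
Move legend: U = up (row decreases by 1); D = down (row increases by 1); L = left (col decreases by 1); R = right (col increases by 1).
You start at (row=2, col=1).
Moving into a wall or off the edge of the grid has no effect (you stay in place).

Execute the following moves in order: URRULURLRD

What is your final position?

Start: (row=2, col=1)
  U (up): (row=2, col=1) -> (row=1, col=1)
  R (right): (row=1, col=1) -> (row=1, col=2)
  R (right): blocked, stay at (row=1, col=2)
  U (up): (row=1, col=2) -> (row=0, col=2)
  L (left): (row=0, col=2) -> (row=0, col=1)
  U (up): blocked, stay at (row=0, col=1)
  R (right): (row=0, col=1) -> (row=0, col=2)
  L (left): (row=0, col=2) -> (row=0, col=1)
  R (right): (row=0, col=1) -> (row=0, col=2)
  D (down): (row=0, col=2) -> (row=1, col=2)
Final: (row=1, col=2)

Answer: Final position: (row=1, col=2)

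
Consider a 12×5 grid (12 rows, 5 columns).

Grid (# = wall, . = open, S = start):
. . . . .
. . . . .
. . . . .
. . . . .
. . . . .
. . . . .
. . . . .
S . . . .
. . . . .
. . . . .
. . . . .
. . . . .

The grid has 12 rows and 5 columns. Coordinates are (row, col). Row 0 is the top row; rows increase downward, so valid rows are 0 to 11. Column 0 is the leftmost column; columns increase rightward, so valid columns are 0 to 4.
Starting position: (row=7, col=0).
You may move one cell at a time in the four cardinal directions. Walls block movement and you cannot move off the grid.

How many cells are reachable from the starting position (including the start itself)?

Answer: Reachable cells: 60

Derivation:
BFS flood-fill from (row=7, col=0):
  Distance 0: (row=7, col=0)
  Distance 1: (row=6, col=0), (row=7, col=1), (row=8, col=0)
  Distance 2: (row=5, col=0), (row=6, col=1), (row=7, col=2), (row=8, col=1), (row=9, col=0)
  Distance 3: (row=4, col=0), (row=5, col=1), (row=6, col=2), (row=7, col=3), (row=8, col=2), (row=9, col=1), (row=10, col=0)
  Distance 4: (row=3, col=0), (row=4, col=1), (row=5, col=2), (row=6, col=3), (row=7, col=4), (row=8, col=3), (row=9, col=2), (row=10, col=1), (row=11, col=0)
  Distance 5: (row=2, col=0), (row=3, col=1), (row=4, col=2), (row=5, col=3), (row=6, col=4), (row=8, col=4), (row=9, col=3), (row=10, col=2), (row=11, col=1)
  Distance 6: (row=1, col=0), (row=2, col=1), (row=3, col=2), (row=4, col=3), (row=5, col=4), (row=9, col=4), (row=10, col=3), (row=11, col=2)
  Distance 7: (row=0, col=0), (row=1, col=1), (row=2, col=2), (row=3, col=3), (row=4, col=4), (row=10, col=4), (row=11, col=3)
  Distance 8: (row=0, col=1), (row=1, col=2), (row=2, col=3), (row=3, col=4), (row=11, col=4)
  Distance 9: (row=0, col=2), (row=1, col=3), (row=2, col=4)
  Distance 10: (row=0, col=3), (row=1, col=4)
  Distance 11: (row=0, col=4)
Total reachable: 60 (grid has 60 open cells total)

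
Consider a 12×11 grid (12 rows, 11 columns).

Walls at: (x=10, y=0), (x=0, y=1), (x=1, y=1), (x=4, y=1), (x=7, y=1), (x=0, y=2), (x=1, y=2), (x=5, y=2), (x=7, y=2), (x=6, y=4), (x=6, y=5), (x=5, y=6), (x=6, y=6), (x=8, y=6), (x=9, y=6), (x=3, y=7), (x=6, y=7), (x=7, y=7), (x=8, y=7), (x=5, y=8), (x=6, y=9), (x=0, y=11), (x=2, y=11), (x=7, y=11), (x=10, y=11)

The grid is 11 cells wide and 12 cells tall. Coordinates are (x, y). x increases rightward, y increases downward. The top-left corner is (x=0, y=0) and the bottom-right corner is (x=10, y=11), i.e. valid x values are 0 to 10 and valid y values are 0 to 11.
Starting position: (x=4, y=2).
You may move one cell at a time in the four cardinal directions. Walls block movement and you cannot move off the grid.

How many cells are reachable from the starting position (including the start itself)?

Answer: Reachable cells: 107

Derivation:
BFS flood-fill from (x=4, y=2):
  Distance 0: (x=4, y=2)
  Distance 1: (x=3, y=2), (x=4, y=3)
  Distance 2: (x=3, y=1), (x=2, y=2), (x=3, y=3), (x=5, y=3), (x=4, y=4)
  Distance 3: (x=3, y=0), (x=2, y=1), (x=2, y=3), (x=6, y=3), (x=3, y=4), (x=5, y=4), (x=4, y=5)
  Distance 4: (x=2, y=0), (x=4, y=0), (x=6, y=2), (x=1, y=3), (x=7, y=3), (x=2, y=4), (x=3, y=5), (x=5, y=5), (x=4, y=6)
  Distance 5: (x=1, y=0), (x=5, y=0), (x=6, y=1), (x=0, y=3), (x=8, y=3), (x=1, y=4), (x=7, y=4), (x=2, y=5), (x=3, y=6), (x=4, y=7)
  Distance 6: (x=0, y=0), (x=6, y=0), (x=5, y=1), (x=8, y=2), (x=9, y=3), (x=0, y=4), (x=8, y=4), (x=1, y=5), (x=7, y=5), (x=2, y=6), (x=5, y=7), (x=4, y=8)
  Distance 7: (x=7, y=0), (x=8, y=1), (x=9, y=2), (x=10, y=3), (x=9, y=4), (x=0, y=5), (x=8, y=5), (x=1, y=6), (x=7, y=6), (x=2, y=7), (x=3, y=8), (x=4, y=9)
  Distance 8: (x=8, y=0), (x=9, y=1), (x=10, y=2), (x=10, y=4), (x=9, y=5), (x=0, y=6), (x=1, y=7), (x=2, y=8), (x=3, y=9), (x=5, y=9), (x=4, y=10)
  Distance 9: (x=9, y=0), (x=10, y=1), (x=10, y=5), (x=0, y=7), (x=1, y=8), (x=2, y=9), (x=3, y=10), (x=5, y=10), (x=4, y=11)
  Distance 10: (x=10, y=6), (x=0, y=8), (x=1, y=9), (x=2, y=10), (x=6, y=10), (x=3, y=11), (x=5, y=11)
  Distance 11: (x=10, y=7), (x=0, y=9), (x=1, y=10), (x=7, y=10), (x=6, y=11)
  Distance 12: (x=9, y=7), (x=10, y=8), (x=7, y=9), (x=0, y=10), (x=8, y=10), (x=1, y=11)
  Distance 13: (x=7, y=8), (x=9, y=8), (x=8, y=9), (x=10, y=9), (x=9, y=10), (x=8, y=11)
  Distance 14: (x=6, y=8), (x=8, y=8), (x=9, y=9), (x=10, y=10), (x=9, y=11)
Total reachable: 107 (grid has 107 open cells total)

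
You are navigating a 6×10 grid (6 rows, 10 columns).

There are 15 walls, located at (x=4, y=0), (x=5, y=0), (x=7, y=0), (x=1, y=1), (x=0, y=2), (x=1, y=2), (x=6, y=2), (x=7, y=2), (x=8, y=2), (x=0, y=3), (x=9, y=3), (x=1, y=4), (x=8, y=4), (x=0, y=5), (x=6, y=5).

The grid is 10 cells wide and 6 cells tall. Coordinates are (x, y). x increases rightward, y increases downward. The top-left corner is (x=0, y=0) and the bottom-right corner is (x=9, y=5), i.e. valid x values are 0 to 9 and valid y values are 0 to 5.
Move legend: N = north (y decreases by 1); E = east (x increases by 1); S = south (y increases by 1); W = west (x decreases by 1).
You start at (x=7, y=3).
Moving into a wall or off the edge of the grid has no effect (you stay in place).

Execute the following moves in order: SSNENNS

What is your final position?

Answer: Final position: (x=7, y=4)

Derivation:
Start: (x=7, y=3)
  S (south): (x=7, y=3) -> (x=7, y=4)
  S (south): (x=7, y=4) -> (x=7, y=5)
  N (north): (x=7, y=5) -> (x=7, y=4)
  E (east): blocked, stay at (x=7, y=4)
  N (north): (x=7, y=4) -> (x=7, y=3)
  N (north): blocked, stay at (x=7, y=3)
  S (south): (x=7, y=3) -> (x=7, y=4)
Final: (x=7, y=4)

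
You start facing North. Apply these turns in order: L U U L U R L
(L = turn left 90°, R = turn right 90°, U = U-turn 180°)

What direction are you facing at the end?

Answer: Final heading: North

Derivation:
Start: North
  L (left (90° counter-clockwise)) -> West
  U (U-turn (180°)) -> East
  U (U-turn (180°)) -> West
  L (left (90° counter-clockwise)) -> South
  U (U-turn (180°)) -> North
  R (right (90° clockwise)) -> East
  L (left (90° counter-clockwise)) -> North
Final: North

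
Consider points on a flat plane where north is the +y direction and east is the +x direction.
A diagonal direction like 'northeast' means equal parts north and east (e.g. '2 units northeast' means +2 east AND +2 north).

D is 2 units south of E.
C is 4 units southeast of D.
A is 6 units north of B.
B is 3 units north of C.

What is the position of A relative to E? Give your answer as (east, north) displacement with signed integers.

Place E at the origin (east=0, north=0).
  D is 2 units south of E: delta (east=+0, north=-2); D at (east=0, north=-2).
  C is 4 units southeast of D: delta (east=+4, north=-4); C at (east=4, north=-6).
  B is 3 units north of C: delta (east=+0, north=+3); B at (east=4, north=-3).
  A is 6 units north of B: delta (east=+0, north=+6); A at (east=4, north=3).
Therefore A relative to E: (east=4, north=3).

Answer: A is at (east=4, north=3) relative to E.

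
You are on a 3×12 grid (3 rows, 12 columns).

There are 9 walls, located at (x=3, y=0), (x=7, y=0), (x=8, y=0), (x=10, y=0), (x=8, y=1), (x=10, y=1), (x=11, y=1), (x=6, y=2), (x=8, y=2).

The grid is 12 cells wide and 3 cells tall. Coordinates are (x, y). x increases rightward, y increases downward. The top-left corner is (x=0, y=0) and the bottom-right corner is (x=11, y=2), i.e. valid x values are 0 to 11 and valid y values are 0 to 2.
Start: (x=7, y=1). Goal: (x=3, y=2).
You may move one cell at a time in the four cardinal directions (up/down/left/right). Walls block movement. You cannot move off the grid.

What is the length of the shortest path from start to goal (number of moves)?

BFS from (x=7, y=1) until reaching (x=3, y=2):
  Distance 0: (x=7, y=1)
  Distance 1: (x=6, y=1), (x=7, y=2)
  Distance 2: (x=6, y=0), (x=5, y=1)
  Distance 3: (x=5, y=0), (x=4, y=1), (x=5, y=2)
  Distance 4: (x=4, y=0), (x=3, y=1), (x=4, y=2)
  Distance 5: (x=2, y=1), (x=3, y=2)  <- goal reached here
One shortest path (5 moves): (x=7, y=1) -> (x=6, y=1) -> (x=5, y=1) -> (x=4, y=1) -> (x=3, y=1) -> (x=3, y=2)

Answer: Shortest path length: 5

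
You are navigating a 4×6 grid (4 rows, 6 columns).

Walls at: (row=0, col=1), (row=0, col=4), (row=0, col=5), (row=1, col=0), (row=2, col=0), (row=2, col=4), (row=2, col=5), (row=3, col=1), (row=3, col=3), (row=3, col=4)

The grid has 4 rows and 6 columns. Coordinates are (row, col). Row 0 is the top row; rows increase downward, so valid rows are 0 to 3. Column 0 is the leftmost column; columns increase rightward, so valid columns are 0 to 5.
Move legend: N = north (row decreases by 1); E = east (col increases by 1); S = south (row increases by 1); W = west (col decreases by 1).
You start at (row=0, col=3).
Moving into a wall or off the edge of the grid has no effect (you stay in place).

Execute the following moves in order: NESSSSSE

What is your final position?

Answer: Final position: (row=2, col=3)

Derivation:
Start: (row=0, col=3)
  N (north): blocked, stay at (row=0, col=3)
  E (east): blocked, stay at (row=0, col=3)
  S (south): (row=0, col=3) -> (row=1, col=3)
  S (south): (row=1, col=3) -> (row=2, col=3)
  [×3]S (south): blocked, stay at (row=2, col=3)
  E (east): blocked, stay at (row=2, col=3)
Final: (row=2, col=3)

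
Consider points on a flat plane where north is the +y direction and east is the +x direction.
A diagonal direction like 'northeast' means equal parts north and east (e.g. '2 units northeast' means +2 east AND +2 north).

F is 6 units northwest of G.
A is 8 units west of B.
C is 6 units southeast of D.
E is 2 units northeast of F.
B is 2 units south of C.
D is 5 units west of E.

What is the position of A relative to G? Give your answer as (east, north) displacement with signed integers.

Answer: A is at (east=-11, north=0) relative to G.

Derivation:
Place G at the origin (east=0, north=0).
  F is 6 units northwest of G: delta (east=-6, north=+6); F at (east=-6, north=6).
  E is 2 units northeast of F: delta (east=+2, north=+2); E at (east=-4, north=8).
  D is 5 units west of E: delta (east=-5, north=+0); D at (east=-9, north=8).
  C is 6 units southeast of D: delta (east=+6, north=-6); C at (east=-3, north=2).
  B is 2 units south of C: delta (east=+0, north=-2); B at (east=-3, north=0).
  A is 8 units west of B: delta (east=-8, north=+0); A at (east=-11, north=0).
Therefore A relative to G: (east=-11, north=0).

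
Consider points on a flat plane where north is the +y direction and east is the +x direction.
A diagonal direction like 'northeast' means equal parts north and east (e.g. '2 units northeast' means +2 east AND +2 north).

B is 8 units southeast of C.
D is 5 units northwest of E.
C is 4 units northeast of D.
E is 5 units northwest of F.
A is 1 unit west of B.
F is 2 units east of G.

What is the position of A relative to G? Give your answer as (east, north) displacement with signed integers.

Answer: A is at (east=3, north=6) relative to G.

Derivation:
Place G at the origin (east=0, north=0).
  F is 2 units east of G: delta (east=+2, north=+0); F at (east=2, north=0).
  E is 5 units northwest of F: delta (east=-5, north=+5); E at (east=-3, north=5).
  D is 5 units northwest of E: delta (east=-5, north=+5); D at (east=-8, north=10).
  C is 4 units northeast of D: delta (east=+4, north=+4); C at (east=-4, north=14).
  B is 8 units southeast of C: delta (east=+8, north=-8); B at (east=4, north=6).
  A is 1 unit west of B: delta (east=-1, north=+0); A at (east=3, north=6).
Therefore A relative to G: (east=3, north=6).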